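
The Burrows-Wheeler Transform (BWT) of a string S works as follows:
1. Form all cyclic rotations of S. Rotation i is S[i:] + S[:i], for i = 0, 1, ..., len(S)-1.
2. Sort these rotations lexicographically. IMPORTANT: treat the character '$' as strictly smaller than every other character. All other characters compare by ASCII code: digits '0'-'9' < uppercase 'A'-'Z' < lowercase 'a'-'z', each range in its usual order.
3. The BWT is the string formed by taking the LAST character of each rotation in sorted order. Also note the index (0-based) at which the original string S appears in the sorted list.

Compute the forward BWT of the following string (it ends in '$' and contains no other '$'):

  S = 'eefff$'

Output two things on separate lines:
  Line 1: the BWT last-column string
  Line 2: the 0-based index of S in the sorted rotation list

All 6 rotations (rotation i = S[i:]+S[:i]):
  rot[0] = eefff$
  rot[1] = efff$e
  rot[2] = fff$ee
  rot[3] = ff$eef
  rot[4] = f$eeff
  rot[5] = $eefff
Sorted (with $ < everything):
  sorted[0] = $eefff  (last char: 'f')
  sorted[1] = eefff$  (last char: '$')
  sorted[2] = efff$e  (last char: 'e')
  sorted[3] = f$eeff  (last char: 'f')
  sorted[4] = ff$eef  (last char: 'f')
  sorted[5] = fff$ee  (last char: 'e')
Last column: f$effe
Original string S is at sorted index 1

Answer: f$effe
1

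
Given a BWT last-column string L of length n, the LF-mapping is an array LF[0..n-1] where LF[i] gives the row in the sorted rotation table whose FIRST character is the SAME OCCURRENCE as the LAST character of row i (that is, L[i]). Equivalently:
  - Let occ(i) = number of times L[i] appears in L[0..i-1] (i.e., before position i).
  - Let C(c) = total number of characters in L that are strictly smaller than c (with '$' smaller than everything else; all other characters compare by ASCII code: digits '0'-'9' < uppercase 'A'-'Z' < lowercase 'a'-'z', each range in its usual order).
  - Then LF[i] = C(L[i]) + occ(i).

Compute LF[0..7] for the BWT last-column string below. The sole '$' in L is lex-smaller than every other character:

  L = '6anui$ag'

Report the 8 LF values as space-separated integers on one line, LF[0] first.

Char counts: '$':1, '6':1, 'a':2, 'g':1, 'i':1, 'n':1, 'u':1
C (first-col start): C('$')=0, C('6')=1, C('a')=2, C('g')=4, C('i')=5, C('n')=6, C('u')=7
L[0]='6': occ=0, LF[0]=C('6')+0=1+0=1
L[1]='a': occ=0, LF[1]=C('a')+0=2+0=2
L[2]='n': occ=0, LF[2]=C('n')+0=6+0=6
L[3]='u': occ=0, LF[3]=C('u')+0=7+0=7
L[4]='i': occ=0, LF[4]=C('i')+0=5+0=5
L[5]='$': occ=0, LF[5]=C('$')+0=0+0=0
L[6]='a': occ=1, LF[6]=C('a')+1=2+1=3
L[7]='g': occ=0, LF[7]=C('g')+0=4+0=4

Answer: 1 2 6 7 5 0 3 4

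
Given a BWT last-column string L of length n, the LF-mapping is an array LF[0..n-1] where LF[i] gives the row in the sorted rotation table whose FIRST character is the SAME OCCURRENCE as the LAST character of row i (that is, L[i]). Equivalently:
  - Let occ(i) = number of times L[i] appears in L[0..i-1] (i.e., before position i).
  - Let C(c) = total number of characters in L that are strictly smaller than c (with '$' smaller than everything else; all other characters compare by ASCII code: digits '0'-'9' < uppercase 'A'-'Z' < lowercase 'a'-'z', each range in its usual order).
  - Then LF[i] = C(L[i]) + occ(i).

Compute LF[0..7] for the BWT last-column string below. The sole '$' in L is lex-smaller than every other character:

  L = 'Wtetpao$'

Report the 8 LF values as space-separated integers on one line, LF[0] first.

Answer: 1 6 3 7 5 2 4 0

Derivation:
Char counts: '$':1, 'W':1, 'a':1, 'e':1, 'o':1, 'p':1, 't':2
C (first-col start): C('$')=0, C('W')=1, C('a')=2, C('e')=3, C('o')=4, C('p')=5, C('t')=6
L[0]='W': occ=0, LF[0]=C('W')+0=1+0=1
L[1]='t': occ=0, LF[1]=C('t')+0=6+0=6
L[2]='e': occ=0, LF[2]=C('e')+0=3+0=3
L[3]='t': occ=1, LF[3]=C('t')+1=6+1=7
L[4]='p': occ=0, LF[4]=C('p')+0=5+0=5
L[5]='a': occ=0, LF[5]=C('a')+0=2+0=2
L[6]='o': occ=0, LF[6]=C('o')+0=4+0=4
L[7]='$': occ=0, LF[7]=C('$')+0=0+0=0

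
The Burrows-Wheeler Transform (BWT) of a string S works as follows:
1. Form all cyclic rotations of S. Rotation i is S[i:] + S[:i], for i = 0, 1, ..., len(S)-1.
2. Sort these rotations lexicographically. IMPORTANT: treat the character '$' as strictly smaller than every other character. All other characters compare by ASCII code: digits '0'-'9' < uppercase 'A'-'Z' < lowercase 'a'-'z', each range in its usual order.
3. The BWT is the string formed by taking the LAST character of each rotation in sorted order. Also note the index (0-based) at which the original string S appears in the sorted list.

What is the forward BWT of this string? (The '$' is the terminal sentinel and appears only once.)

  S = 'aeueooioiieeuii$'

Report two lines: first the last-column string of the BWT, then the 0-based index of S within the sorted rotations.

All 16 rotations (rotation i = S[i:]+S[:i]):
  rot[0] = aeueooioiieeuii$
  rot[1] = eueooioiieeuii$a
  rot[2] = ueooioiieeuii$ae
  rot[3] = eooioiieeuii$aeu
  rot[4] = ooioiieeuii$aeue
  rot[5] = oioiieeuii$aeueo
  rot[6] = ioiieeuii$aeueoo
  rot[7] = oiieeuii$aeueooi
  rot[8] = iieeuii$aeueooio
  rot[9] = ieeuii$aeueooioi
  rot[10] = eeuii$aeueooioii
  rot[11] = euii$aeueooioiie
  rot[12] = uii$aeueooioiiee
  rot[13] = ii$aeueooioiieeu
  rot[14] = i$aeueooioiieeui
  rot[15] = $aeueooioiieeuii
Sorted (with $ < everything):
  sorted[0] = $aeueooioiieeuii  (last char: 'i')
  sorted[1] = aeueooioiieeuii$  (last char: '$')
  sorted[2] = eeuii$aeueooioii  (last char: 'i')
  sorted[3] = eooioiieeuii$aeu  (last char: 'u')
  sorted[4] = eueooioiieeuii$a  (last char: 'a')
  sorted[5] = euii$aeueooioiie  (last char: 'e')
  sorted[6] = i$aeueooioiieeui  (last char: 'i')
  sorted[7] = ieeuii$aeueooioi  (last char: 'i')
  sorted[8] = ii$aeueooioiieeu  (last char: 'u')
  sorted[9] = iieeuii$aeueooio  (last char: 'o')
  sorted[10] = ioiieeuii$aeueoo  (last char: 'o')
  sorted[11] = oiieeuii$aeueooi  (last char: 'i')
  sorted[12] = oioiieeuii$aeueo  (last char: 'o')
  sorted[13] = ooioiieeuii$aeue  (last char: 'e')
  sorted[14] = ueooioiieeuii$ae  (last char: 'e')
  sorted[15] = uii$aeueooioiiee  (last char: 'e')
Last column: i$iuaeiiuooioeee
Original string S is at sorted index 1

Answer: i$iuaeiiuooioeee
1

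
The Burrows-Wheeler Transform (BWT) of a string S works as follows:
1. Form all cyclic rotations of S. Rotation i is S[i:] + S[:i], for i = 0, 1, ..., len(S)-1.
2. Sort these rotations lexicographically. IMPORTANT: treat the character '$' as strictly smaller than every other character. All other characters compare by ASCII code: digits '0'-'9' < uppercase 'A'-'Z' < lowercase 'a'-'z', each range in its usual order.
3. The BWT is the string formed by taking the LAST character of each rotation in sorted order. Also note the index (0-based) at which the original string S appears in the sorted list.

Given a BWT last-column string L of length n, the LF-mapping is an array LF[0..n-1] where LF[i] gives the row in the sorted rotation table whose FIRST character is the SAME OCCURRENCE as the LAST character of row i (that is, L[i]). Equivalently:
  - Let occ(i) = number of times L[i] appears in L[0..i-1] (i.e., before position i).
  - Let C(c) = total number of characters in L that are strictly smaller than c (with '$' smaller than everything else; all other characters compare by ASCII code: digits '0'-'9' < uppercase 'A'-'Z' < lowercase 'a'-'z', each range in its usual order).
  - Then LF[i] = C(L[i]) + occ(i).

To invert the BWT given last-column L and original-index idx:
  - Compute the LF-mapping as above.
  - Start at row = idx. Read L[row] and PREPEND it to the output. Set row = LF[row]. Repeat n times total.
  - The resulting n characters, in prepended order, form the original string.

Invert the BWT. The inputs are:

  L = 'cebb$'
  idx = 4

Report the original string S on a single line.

Answer: ebbc$

Derivation:
LF mapping: 3 4 1 2 0
Walk LF starting at row 4, prepending L[row]:
  step 1: row=4, L[4]='$', prepend. Next row=LF[4]=0
  step 2: row=0, L[0]='c', prepend. Next row=LF[0]=3
  step 3: row=3, L[3]='b', prepend. Next row=LF[3]=2
  step 4: row=2, L[2]='b', prepend. Next row=LF[2]=1
  step 5: row=1, L[1]='e', prepend. Next row=LF[1]=4
Reversed output: ebbc$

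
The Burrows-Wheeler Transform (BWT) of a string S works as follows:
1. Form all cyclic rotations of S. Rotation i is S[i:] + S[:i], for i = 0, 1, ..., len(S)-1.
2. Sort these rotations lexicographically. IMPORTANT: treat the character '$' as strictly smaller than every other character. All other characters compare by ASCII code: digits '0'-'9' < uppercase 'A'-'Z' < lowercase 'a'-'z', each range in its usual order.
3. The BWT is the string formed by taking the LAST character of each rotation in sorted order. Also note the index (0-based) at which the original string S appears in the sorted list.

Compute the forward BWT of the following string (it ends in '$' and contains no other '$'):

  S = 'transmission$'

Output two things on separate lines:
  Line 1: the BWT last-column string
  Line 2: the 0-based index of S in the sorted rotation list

Answer: nrsmsoaitsni$
12

Derivation:
All 13 rotations (rotation i = S[i:]+S[:i]):
  rot[0] = transmission$
  rot[1] = ransmission$t
  rot[2] = ansmission$tr
  rot[3] = nsmission$tra
  rot[4] = smission$tran
  rot[5] = mission$trans
  rot[6] = ission$transm
  rot[7] = ssion$transmi
  rot[8] = sion$transmis
  rot[9] = ion$transmiss
  rot[10] = on$transmissi
  rot[11] = n$transmissio
  rot[12] = $transmission
Sorted (with $ < everything):
  sorted[0] = $transmission  (last char: 'n')
  sorted[1] = ansmission$tr  (last char: 'r')
  sorted[2] = ion$transmiss  (last char: 's')
  sorted[3] = ission$transm  (last char: 'm')
  sorted[4] = mission$trans  (last char: 's')
  sorted[5] = n$transmissio  (last char: 'o')
  sorted[6] = nsmission$tra  (last char: 'a')
  sorted[7] = on$transmissi  (last char: 'i')
  sorted[8] = ransmission$t  (last char: 't')
  sorted[9] = sion$transmis  (last char: 's')
  sorted[10] = smission$tran  (last char: 'n')
  sorted[11] = ssion$transmi  (last char: 'i')
  sorted[12] = transmission$  (last char: '$')
Last column: nrsmsoaitsni$
Original string S is at sorted index 12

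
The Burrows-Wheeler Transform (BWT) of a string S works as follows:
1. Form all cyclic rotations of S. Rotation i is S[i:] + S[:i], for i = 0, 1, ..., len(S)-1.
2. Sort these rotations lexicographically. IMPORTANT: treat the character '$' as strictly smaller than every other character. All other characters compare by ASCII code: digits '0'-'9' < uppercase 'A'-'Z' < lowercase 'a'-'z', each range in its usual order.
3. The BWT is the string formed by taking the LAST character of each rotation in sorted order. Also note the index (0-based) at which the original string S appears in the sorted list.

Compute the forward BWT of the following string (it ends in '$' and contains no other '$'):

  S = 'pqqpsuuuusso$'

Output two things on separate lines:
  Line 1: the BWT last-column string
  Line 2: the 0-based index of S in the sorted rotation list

All 13 rotations (rotation i = S[i:]+S[:i]):
  rot[0] = pqqpsuuuusso$
  rot[1] = qqpsuuuusso$p
  rot[2] = qpsuuuusso$pq
  rot[3] = psuuuusso$pqq
  rot[4] = suuuusso$pqqp
  rot[5] = uuuusso$pqqps
  rot[6] = uuusso$pqqpsu
  rot[7] = uusso$pqqpsuu
  rot[8] = usso$pqqpsuuu
  rot[9] = sso$pqqpsuuuu
  rot[10] = so$pqqpsuuuus
  rot[11] = o$pqqpsuuuuss
  rot[12] = $pqqpsuuuusso
Sorted (with $ < everything):
  sorted[0] = $pqqpsuuuusso  (last char: 'o')
  sorted[1] = o$pqqpsuuuuss  (last char: 's')
  sorted[2] = pqqpsuuuusso$  (last char: '$')
  sorted[3] = psuuuusso$pqq  (last char: 'q')
  sorted[4] = qpsuuuusso$pq  (last char: 'q')
  sorted[5] = qqpsuuuusso$p  (last char: 'p')
  sorted[6] = so$pqqpsuuuus  (last char: 's')
  sorted[7] = sso$pqqpsuuuu  (last char: 'u')
  sorted[8] = suuuusso$pqqp  (last char: 'p')
  sorted[9] = usso$pqqpsuuu  (last char: 'u')
  sorted[10] = uusso$pqqpsuu  (last char: 'u')
  sorted[11] = uuusso$pqqpsu  (last char: 'u')
  sorted[12] = uuuusso$pqqps  (last char: 's')
Last column: os$qqpsupuuus
Original string S is at sorted index 2

Answer: os$qqpsupuuus
2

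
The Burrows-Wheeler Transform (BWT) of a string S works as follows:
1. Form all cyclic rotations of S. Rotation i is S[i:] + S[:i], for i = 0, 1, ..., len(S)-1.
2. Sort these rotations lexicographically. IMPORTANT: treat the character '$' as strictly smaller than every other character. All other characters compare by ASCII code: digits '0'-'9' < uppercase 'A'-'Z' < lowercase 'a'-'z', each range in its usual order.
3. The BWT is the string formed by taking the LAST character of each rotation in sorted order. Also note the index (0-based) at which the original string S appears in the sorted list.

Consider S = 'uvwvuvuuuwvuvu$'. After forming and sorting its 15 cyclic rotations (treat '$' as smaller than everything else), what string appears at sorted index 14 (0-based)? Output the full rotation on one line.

Answer: wvuvuuuwvuvu$uv

Derivation:
All 15 rotations (rotation i = S[i:]+S[:i]):
  rot[0] = uvwvuvuuuwvuvu$
  rot[1] = vwvuvuuuwvuvu$u
  rot[2] = wvuvuuuwvuvu$uv
  rot[3] = vuvuuuwvuvu$uvw
  rot[4] = uvuuuwvuvu$uvwv
  rot[5] = vuuuwvuvu$uvwvu
  rot[6] = uuuwvuvu$uvwvuv
  rot[7] = uuwvuvu$uvwvuvu
  rot[8] = uwvuvu$uvwvuvuu
  rot[9] = wvuvu$uvwvuvuuu
  rot[10] = vuvu$uvwvuvuuuw
  rot[11] = uvu$uvwvuvuuuwv
  rot[12] = vu$uvwvuvuuuwvu
  rot[13] = u$uvwvuvuuuwvuv
  rot[14] = $uvwvuvuuuwvuvu
Sorted (with $ < everything):
  sorted[0] = $uvwvuvuuuwvuvu
  sorted[1] = u$uvwvuvuuuwvuv
  sorted[2] = uuuwvuvu$uvwvuv
  sorted[3] = uuwvuvu$uvwvuvu
  sorted[4] = uvu$uvwvuvuuuwv
  sorted[5] = uvuuuwvuvu$uvwv
  sorted[6] = uvwvuvuuuwvuvu$
  sorted[7] = uwvuvu$uvwvuvuu
  sorted[8] = vu$uvwvuvuuuwvu
  sorted[9] = vuuuwvuvu$uvwvu
  sorted[10] = vuvu$uvwvuvuuuw
  sorted[11] = vuvuuuwvuvu$uvw
  sorted[12] = vwvuvuuuwvuvu$u
  sorted[13] = wvuvu$uvwvuvuuu
  sorted[14] = wvuvuuuwvuvu$uv
sorted[14] = wvuvuuuwvuvu$uv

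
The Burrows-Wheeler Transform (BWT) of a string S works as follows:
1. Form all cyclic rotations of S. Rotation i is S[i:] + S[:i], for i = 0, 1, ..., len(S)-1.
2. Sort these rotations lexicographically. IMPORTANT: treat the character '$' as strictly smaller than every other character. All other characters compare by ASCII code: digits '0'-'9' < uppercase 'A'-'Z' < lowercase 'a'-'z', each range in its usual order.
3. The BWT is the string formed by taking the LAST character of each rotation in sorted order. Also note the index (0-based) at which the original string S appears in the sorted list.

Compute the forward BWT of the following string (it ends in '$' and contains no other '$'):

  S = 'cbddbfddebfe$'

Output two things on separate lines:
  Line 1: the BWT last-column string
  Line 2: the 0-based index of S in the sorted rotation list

All 13 rotations (rotation i = S[i:]+S[:i]):
  rot[0] = cbddbfddebfe$
  rot[1] = bddbfddebfe$c
  rot[2] = ddbfddebfe$cb
  rot[3] = dbfddebfe$cbd
  rot[4] = bfddebfe$cbdd
  rot[5] = fddebfe$cbddb
  rot[6] = ddebfe$cbddbf
  rot[7] = debfe$cbddbfd
  rot[8] = ebfe$cbddbfdd
  rot[9] = bfe$cbddbfdde
  rot[10] = fe$cbddbfddeb
  rot[11] = e$cbddbfddebf
  rot[12] = $cbddbfddebfe
Sorted (with $ < everything):
  sorted[0] = $cbddbfddebfe  (last char: 'e')
  sorted[1] = bddbfddebfe$c  (last char: 'c')
  sorted[2] = bfddebfe$cbdd  (last char: 'd')
  sorted[3] = bfe$cbddbfdde  (last char: 'e')
  sorted[4] = cbddbfddebfe$  (last char: '$')
  sorted[5] = dbfddebfe$cbd  (last char: 'd')
  sorted[6] = ddbfddebfe$cb  (last char: 'b')
  sorted[7] = ddebfe$cbddbf  (last char: 'f')
  sorted[8] = debfe$cbddbfd  (last char: 'd')
  sorted[9] = e$cbddbfddebf  (last char: 'f')
  sorted[10] = ebfe$cbddbfdd  (last char: 'd')
  sorted[11] = fddebfe$cbddb  (last char: 'b')
  sorted[12] = fe$cbddbfddeb  (last char: 'b')
Last column: ecde$dbfdfdbb
Original string S is at sorted index 4

Answer: ecde$dbfdfdbb
4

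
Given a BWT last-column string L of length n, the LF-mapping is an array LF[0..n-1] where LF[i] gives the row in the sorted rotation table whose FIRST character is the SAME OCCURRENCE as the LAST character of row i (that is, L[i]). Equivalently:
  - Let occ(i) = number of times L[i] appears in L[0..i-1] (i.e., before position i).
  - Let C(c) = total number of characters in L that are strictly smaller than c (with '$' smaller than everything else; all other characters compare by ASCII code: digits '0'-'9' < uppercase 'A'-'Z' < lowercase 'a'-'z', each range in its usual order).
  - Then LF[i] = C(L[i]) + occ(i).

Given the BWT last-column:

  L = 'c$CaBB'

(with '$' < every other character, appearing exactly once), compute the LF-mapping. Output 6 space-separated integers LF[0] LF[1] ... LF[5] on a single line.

Answer: 5 0 3 4 1 2

Derivation:
Char counts: '$':1, 'B':2, 'C':1, 'a':1, 'c':1
C (first-col start): C('$')=0, C('B')=1, C('C')=3, C('a')=4, C('c')=5
L[0]='c': occ=0, LF[0]=C('c')+0=5+0=5
L[1]='$': occ=0, LF[1]=C('$')+0=0+0=0
L[2]='C': occ=0, LF[2]=C('C')+0=3+0=3
L[3]='a': occ=0, LF[3]=C('a')+0=4+0=4
L[4]='B': occ=0, LF[4]=C('B')+0=1+0=1
L[5]='B': occ=1, LF[5]=C('B')+1=1+1=2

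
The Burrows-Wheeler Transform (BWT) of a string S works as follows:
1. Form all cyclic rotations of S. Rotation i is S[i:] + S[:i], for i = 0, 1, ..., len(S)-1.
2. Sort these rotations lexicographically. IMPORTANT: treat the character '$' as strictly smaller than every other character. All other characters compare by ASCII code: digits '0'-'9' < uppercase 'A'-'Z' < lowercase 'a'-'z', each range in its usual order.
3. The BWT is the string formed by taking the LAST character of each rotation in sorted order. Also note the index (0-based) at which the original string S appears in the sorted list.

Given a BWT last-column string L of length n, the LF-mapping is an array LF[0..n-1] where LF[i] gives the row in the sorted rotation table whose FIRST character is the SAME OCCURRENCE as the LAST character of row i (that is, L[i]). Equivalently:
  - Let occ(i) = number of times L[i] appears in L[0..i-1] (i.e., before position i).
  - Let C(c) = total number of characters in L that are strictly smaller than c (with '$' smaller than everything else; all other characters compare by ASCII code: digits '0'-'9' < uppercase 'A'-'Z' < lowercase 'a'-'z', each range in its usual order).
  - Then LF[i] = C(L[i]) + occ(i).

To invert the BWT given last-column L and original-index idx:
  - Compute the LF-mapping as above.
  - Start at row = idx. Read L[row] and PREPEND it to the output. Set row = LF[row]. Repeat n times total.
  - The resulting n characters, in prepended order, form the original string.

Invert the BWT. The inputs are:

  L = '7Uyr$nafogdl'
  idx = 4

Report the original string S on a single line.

LF mapping: 1 2 11 10 0 8 3 5 9 6 4 7
Walk LF starting at row 4, prepending L[row]:
  step 1: row=4, L[4]='$', prepend. Next row=LF[4]=0
  step 2: row=0, L[0]='7', prepend. Next row=LF[0]=1
  step 3: row=1, L[1]='U', prepend. Next row=LF[1]=2
  step 4: row=2, L[2]='y', prepend. Next row=LF[2]=11
  step 5: row=11, L[11]='l', prepend. Next row=LF[11]=7
  step 6: row=7, L[7]='f', prepend. Next row=LF[7]=5
  step 7: row=5, L[5]='n', prepend. Next row=LF[5]=8
  step 8: row=8, L[8]='o', prepend. Next row=LF[8]=9
  step 9: row=9, L[9]='g', prepend. Next row=LF[9]=6
  step 10: row=6, L[6]='a', prepend. Next row=LF[6]=3
  step 11: row=3, L[3]='r', prepend. Next row=LF[3]=10
  step 12: row=10, L[10]='d', prepend. Next row=LF[10]=4
Reversed output: dragonflyU7$

Answer: dragonflyU7$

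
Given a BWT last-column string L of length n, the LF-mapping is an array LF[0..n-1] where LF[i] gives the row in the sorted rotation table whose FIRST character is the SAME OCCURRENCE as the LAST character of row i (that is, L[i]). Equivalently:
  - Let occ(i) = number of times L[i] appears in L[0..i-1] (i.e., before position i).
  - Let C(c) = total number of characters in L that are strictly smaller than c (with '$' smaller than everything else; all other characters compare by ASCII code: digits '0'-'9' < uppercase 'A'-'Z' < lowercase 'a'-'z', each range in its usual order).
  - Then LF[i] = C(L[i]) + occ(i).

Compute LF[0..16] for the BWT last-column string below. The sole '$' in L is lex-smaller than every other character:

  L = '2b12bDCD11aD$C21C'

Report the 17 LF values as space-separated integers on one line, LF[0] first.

Char counts: '$':1, '1':4, '2':3, 'C':3, 'D':3, 'a':1, 'b':2
C (first-col start): C('$')=0, C('1')=1, C('2')=5, C('C')=8, C('D')=11, C('a')=14, C('b')=15
L[0]='2': occ=0, LF[0]=C('2')+0=5+0=5
L[1]='b': occ=0, LF[1]=C('b')+0=15+0=15
L[2]='1': occ=0, LF[2]=C('1')+0=1+0=1
L[3]='2': occ=1, LF[3]=C('2')+1=5+1=6
L[4]='b': occ=1, LF[4]=C('b')+1=15+1=16
L[5]='D': occ=0, LF[5]=C('D')+0=11+0=11
L[6]='C': occ=0, LF[6]=C('C')+0=8+0=8
L[7]='D': occ=1, LF[7]=C('D')+1=11+1=12
L[8]='1': occ=1, LF[8]=C('1')+1=1+1=2
L[9]='1': occ=2, LF[9]=C('1')+2=1+2=3
L[10]='a': occ=0, LF[10]=C('a')+0=14+0=14
L[11]='D': occ=2, LF[11]=C('D')+2=11+2=13
L[12]='$': occ=0, LF[12]=C('$')+0=0+0=0
L[13]='C': occ=1, LF[13]=C('C')+1=8+1=9
L[14]='2': occ=2, LF[14]=C('2')+2=5+2=7
L[15]='1': occ=3, LF[15]=C('1')+3=1+3=4
L[16]='C': occ=2, LF[16]=C('C')+2=8+2=10

Answer: 5 15 1 6 16 11 8 12 2 3 14 13 0 9 7 4 10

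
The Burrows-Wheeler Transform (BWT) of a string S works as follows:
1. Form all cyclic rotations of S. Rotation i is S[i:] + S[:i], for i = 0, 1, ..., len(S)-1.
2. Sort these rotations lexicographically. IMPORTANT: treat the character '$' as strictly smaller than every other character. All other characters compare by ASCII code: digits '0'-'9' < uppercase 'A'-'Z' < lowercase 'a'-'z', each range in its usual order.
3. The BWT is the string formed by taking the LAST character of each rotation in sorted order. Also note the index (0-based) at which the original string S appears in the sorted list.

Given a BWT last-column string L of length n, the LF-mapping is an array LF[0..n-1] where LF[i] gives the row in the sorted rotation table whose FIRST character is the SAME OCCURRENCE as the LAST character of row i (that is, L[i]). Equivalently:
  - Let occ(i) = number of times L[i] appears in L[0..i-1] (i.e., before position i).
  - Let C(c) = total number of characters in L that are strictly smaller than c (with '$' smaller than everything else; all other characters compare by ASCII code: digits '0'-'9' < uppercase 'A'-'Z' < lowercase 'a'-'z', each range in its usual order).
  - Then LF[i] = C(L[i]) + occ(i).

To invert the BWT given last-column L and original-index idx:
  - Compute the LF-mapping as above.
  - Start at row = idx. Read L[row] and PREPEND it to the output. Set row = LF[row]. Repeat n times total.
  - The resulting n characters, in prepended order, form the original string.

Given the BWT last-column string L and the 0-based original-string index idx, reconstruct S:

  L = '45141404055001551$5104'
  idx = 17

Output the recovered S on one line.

Answer: 515010140545515410404$

Derivation:
LF mapping: 11 16 6 12 7 13 1 14 2 17 18 3 4 8 19 20 9 0 21 10 5 15
Walk LF starting at row 17, prepending L[row]:
  step 1: row=17, L[17]='$', prepend. Next row=LF[17]=0
  step 2: row=0, L[0]='4', prepend. Next row=LF[0]=11
  step 3: row=11, L[11]='0', prepend. Next row=LF[11]=3
  step 4: row=3, L[3]='4', prepend. Next row=LF[3]=12
  step 5: row=12, L[12]='0', prepend. Next row=LF[12]=4
  step 6: row=4, L[4]='1', prepend. Next row=LF[4]=7
  step 7: row=7, L[7]='4', prepend. Next row=LF[7]=14
  step 8: row=14, L[14]='5', prepend. Next row=LF[14]=19
  step 9: row=19, L[19]='1', prepend. Next row=LF[19]=10
  step 10: row=10, L[10]='5', prepend. Next row=LF[10]=18
  step 11: row=18, L[18]='5', prepend. Next row=LF[18]=21
  step 12: row=21, L[21]='4', prepend. Next row=LF[21]=15
  step 13: row=15, L[15]='5', prepend. Next row=LF[15]=20
  step 14: row=20, L[20]='0', prepend. Next row=LF[20]=5
  step 15: row=5, L[5]='4', prepend. Next row=LF[5]=13
  step 16: row=13, L[13]='1', prepend. Next row=LF[13]=8
  step 17: row=8, L[8]='0', prepend. Next row=LF[8]=2
  step 18: row=2, L[2]='1', prepend. Next row=LF[2]=6
  step 19: row=6, L[6]='0', prepend. Next row=LF[6]=1
  step 20: row=1, L[1]='5', prepend. Next row=LF[1]=16
  step 21: row=16, L[16]='1', prepend. Next row=LF[16]=9
  step 22: row=9, L[9]='5', prepend. Next row=LF[9]=17
Reversed output: 515010140545515410404$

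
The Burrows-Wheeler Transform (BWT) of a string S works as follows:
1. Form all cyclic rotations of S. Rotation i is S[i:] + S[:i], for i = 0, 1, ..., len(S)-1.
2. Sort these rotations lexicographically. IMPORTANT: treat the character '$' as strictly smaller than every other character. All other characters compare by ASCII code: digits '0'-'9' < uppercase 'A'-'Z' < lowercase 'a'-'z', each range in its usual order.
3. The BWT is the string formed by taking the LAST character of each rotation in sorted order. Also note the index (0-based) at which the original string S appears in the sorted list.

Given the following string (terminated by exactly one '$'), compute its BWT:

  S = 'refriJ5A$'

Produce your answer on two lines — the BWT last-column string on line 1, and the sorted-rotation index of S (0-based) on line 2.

All 9 rotations (rotation i = S[i:]+S[:i]):
  rot[0] = refriJ5A$
  rot[1] = efriJ5A$r
  rot[2] = friJ5A$re
  rot[3] = riJ5A$ref
  rot[4] = iJ5A$refr
  rot[5] = J5A$refri
  rot[6] = 5A$refriJ
  rot[7] = A$refriJ5
  rot[8] = $refriJ5A
Sorted (with $ < everything):
  sorted[0] = $refriJ5A  (last char: 'A')
  sorted[1] = 5A$refriJ  (last char: 'J')
  sorted[2] = A$refriJ5  (last char: '5')
  sorted[3] = J5A$refri  (last char: 'i')
  sorted[4] = efriJ5A$r  (last char: 'r')
  sorted[5] = friJ5A$re  (last char: 'e')
  sorted[6] = iJ5A$refr  (last char: 'r')
  sorted[7] = refriJ5A$  (last char: '$')
  sorted[8] = riJ5A$ref  (last char: 'f')
Last column: AJ5irer$f
Original string S is at sorted index 7

Answer: AJ5irer$f
7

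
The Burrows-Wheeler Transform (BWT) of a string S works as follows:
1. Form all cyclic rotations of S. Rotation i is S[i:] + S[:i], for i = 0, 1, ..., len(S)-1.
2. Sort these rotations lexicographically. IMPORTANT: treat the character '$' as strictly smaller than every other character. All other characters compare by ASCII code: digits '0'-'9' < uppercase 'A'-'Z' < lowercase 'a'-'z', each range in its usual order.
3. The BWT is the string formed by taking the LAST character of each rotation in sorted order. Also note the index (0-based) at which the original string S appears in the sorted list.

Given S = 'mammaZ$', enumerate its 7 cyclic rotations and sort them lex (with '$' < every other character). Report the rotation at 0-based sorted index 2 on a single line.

Answer: aZ$mamm

Derivation:
All 7 rotations (rotation i = S[i:]+S[:i]):
  rot[0] = mammaZ$
  rot[1] = ammaZ$m
  rot[2] = mmaZ$ma
  rot[3] = maZ$mam
  rot[4] = aZ$mamm
  rot[5] = Z$mamma
  rot[6] = $mammaZ
Sorted (with $ < everything):
  sorted[0] = $mammaZ
  sorted[1] = Z$mamma
  sorted[2] = aZ$mamm
  sorted[3] = ammaZ$m
  sorted[4] = maZ$mam
  sorted[5] = mammaZ$
  sorted[6] = mmaZ$ma
sorted[2] = aZ$mamm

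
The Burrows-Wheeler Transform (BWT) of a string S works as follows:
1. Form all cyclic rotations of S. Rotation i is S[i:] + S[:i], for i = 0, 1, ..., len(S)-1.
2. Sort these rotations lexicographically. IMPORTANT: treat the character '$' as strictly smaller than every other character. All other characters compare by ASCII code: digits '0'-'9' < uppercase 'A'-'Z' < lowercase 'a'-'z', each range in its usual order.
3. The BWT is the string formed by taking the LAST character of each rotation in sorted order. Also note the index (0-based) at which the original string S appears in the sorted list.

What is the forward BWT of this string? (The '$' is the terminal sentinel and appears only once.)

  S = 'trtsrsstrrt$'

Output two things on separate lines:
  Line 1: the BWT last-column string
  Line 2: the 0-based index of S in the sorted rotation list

All 12 rotations (rotation i = S[i:]+S[:i]):
  rot[0] = trtsrsstrrt$
  rot[1] = rtsrsstrrt$t
  rot[2] = tsrsstrrt$tr
  rot[3] = srsstrrt$trt
  rot[4] = rsstrrt$trts
  rot[5] = sstrrt$trtsr
  rot[6] = strrt$trtsrs
  rot[7] = trrt$trtsrss
  rot[8] = rrt$trtsrsst
  rot[9] = rt$trtsrsstr
  rot[10] = t$trtsrsstrr
  rot[11] = $trtsrsstrrt
Sorted (with $ < everything):
  sorted[0] = $trtsrsstrrt  (last char: 't')
  sorted[1] = rrt$trtsrsst  (last char: 't')
  sorted[2] = rsstrrt$trts  (last char: 's')
  sorted[3] = rt$trtsrsstr  (last char: 'r')
  sorted[4] = rtsrsstrrt$t  (last char: 't')
  sorted[5] = srsstrrt$trt  (last char: 't')
  sorted[6] = sstrrt$trtsr  (last char: 'r')
  sorted[7] = strrt$trtsrs  (last char: 's')
  sorted[8] = t$trtsrsstrr  (last char: 'r')
  sorted[9] = trrt$trtsrss  (last char: 's')
  sorted[10] = trtsrsstrrt$  (last char: '$')
  sorted[11] = tsrsstrrt$tr  (last char: 'r')
Last column: ttsrttrsrs$r
Original string S is at sorted index 10

Answer: ttsrttrsrs$r
10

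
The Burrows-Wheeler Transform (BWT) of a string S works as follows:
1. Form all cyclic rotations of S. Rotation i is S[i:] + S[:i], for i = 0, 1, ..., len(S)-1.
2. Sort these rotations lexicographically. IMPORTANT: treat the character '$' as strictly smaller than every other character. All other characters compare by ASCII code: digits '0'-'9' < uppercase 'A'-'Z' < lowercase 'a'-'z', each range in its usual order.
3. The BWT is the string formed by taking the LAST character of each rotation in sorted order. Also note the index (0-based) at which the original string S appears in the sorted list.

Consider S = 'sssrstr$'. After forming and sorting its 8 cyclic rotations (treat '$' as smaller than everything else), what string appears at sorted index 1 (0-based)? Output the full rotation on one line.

Answer: r$sssrst

Derivation:
All 8 rotations (rotation i = S[i:]+S[:i]):
  rot[0] = sssrstr$
  rot[1] = ssrstr$s
  rot[2] = srstr$ss
  rot[3] = rstr$sss
  rot[4] = str$sssr
  rot[5] = tr$sssrs
  rot[6] = r$sssrst
  rot[7] = $sssrstr
Sorted (with $ < everything):
  sorted[0] = $sssrstr
  sorted[1] = r$sssrst
  sorted[2] = rstr$sss
  sorted[3] = srstr$ss
  sorted[4] = ssrstr$s
  sorted[5] = sssrstr$
  sorted[6] = str$sssr
  sorted[7] = tr$sssrs
sorted[1] = r$sssrst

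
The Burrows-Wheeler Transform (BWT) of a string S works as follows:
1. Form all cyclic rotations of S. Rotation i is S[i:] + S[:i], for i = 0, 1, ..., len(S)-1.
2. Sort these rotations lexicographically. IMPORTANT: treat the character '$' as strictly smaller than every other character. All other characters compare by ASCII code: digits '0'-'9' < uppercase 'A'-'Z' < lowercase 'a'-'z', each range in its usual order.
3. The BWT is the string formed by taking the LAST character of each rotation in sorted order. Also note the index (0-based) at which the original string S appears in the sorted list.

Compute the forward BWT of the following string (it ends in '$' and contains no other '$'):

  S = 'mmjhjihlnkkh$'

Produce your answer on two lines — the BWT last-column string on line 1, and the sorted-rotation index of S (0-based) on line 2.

Answer: hkjijmhknhm$l
11

Derivation:
All 13 rotations (rotation i = S[i:]+S[:i]):
  rot[0] = mmjhjihlnkkh$
  rot[1] = mjhjihlnkkh$m
  rot[2] = jhjihlnkkh$mm
  rot[3] = hjihlnkkh$mmj
  rot[4] = jihlnkkh$mmjh
  rot[5] = ihlnkkh$mmjhj
  rot[6] = hlnkkh$mmjhji
  rot[7] = lnkkh$mmjhjih
  rot[8] = nkkh$mmjhjihl
  rot[9] = kkh$mmjhjihln
  rot[10] = kh$mmjhjihlnk
  rot[11] = h$mmjhjihlnkk
  rot[12] = $mmjhjihlnkkh
Sorted (with $ < everything):
  sorted[0] = $mmjhjihlnkkh  (last char: 'h')
  sorted[1] = h$mmjhjihlnkk  (last char: 'k')
  sorted[2] = hjihlnkkh$mmj  (last char: 'j')
  sorted[3] = hlnkkh$mmjhji  (last char: 'i')
  sorted[4] = ihlnkkh$mmjhj  (last char: 'j')
  sorted[5] = jhjihlnkkh$mm  (last char: 'm')
  sorted[6] = jihlnkkh$mmjh  (last char: 'h')
  sorted[7] = kh$mmjhjihlnk  (last char: 'k')
  sorted[8] = kkh$mmjhjihln  (last char: 'n')
  sorted[9] = lnkkh$mmjhjih  (last char: 'h')
  sorted[10] = mjhjihlnkkh$m  (last char: 'm')
  sorted[11] = mmjhjihlnkkh$  (last char: '$')
  sorted[12] = nkkh$mmjhjihl  (last char: 'l')
Last column: hkjijmhknhm$l
Original string S is at sorted index 11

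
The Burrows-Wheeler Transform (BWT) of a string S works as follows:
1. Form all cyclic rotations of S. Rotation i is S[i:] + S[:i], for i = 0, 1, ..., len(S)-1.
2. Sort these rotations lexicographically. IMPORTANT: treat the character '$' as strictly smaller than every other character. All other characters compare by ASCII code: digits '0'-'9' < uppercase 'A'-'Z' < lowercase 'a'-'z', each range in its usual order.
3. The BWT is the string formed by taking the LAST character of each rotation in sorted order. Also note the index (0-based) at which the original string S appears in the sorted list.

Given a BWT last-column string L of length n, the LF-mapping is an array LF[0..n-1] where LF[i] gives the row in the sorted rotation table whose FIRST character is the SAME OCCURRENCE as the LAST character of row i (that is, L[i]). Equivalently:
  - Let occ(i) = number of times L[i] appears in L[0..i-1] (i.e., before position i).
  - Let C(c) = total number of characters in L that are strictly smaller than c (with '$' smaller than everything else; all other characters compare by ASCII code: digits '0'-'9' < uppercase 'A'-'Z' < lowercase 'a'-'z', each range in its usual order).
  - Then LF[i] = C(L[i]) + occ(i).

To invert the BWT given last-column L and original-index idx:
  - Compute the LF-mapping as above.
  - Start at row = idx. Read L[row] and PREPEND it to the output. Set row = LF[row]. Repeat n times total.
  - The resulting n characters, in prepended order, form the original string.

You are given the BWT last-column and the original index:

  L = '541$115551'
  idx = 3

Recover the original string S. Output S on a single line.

LF mapping: 6 5 1 0 2 3 7 8 9 4
Walk LF starting at row 3, prepending L[row]:
  step 1: row=3, L[3]='$', prepend. Next row=LF[3]=0
  step 2: row=0, L[0]='5', prepend. Next row=LF[0]=6
  step 3: row=6, L[6]='5', prepend. Next row=LF[6]=7
  step 4: row=7, L[7]='5', prepend. Next row=LF[7]=8
  step 5: row=8, L[8]='5', prepend. Next row=LF[8]=9
  step 6: row=9, L[9]='1', prepend. Next row=LF[9]=4
  step 7: row=4, L[4]='1', prepend. Next row=LF[4]=2
  step 8: row=2, L[2]='1', prepend. Next row=LF[2]=1
  step 9: row=1, L[1]='4', prepend. Next row=LF[1]=5
  step 10: row=5, L[5]='1', prepend. Next row=LF[5]=3
Reversed output: 141115555$

Answer: 141115555$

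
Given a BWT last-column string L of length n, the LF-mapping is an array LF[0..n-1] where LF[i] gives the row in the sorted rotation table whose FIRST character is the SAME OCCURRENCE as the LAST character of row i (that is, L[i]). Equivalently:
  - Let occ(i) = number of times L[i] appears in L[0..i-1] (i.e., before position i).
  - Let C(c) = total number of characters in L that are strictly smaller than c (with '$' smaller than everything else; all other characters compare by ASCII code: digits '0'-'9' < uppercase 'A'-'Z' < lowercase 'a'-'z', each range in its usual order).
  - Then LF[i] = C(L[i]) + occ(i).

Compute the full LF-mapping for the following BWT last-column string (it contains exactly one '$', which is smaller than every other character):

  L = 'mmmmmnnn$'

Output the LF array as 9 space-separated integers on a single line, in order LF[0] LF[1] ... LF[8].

Answer: 1 2 3 4 5 6 7 8 0

Derivation:
Char counts: '$':1, 'm':5, 'n':3
C (first-col start): C('$')=0, C('m')=1, C('n')=6
L[0]='m': occ=0, LF[0]=C('m')+0=1+0=1
L[1]='m': occ=1, LF[1]=C('m')+1=1+1=2
L[2]='m': occ=2, LF[2]=C('m')+2=1+2=3
L[3]='m': occ=3, LF[3]=C('m')+3=1+3=4
L[4]='m': occ=4, LF[4]=C('m')+4=1+4=5
L[5]='n': occ=0, LF[5]=C('n')+0=6+0=6
L[6]='n': occ=1, LF[6]=C('n')+1=6+1=7
L[7]='n': occ=2, LF[7]=C('n')+2=6+2=8
L[8]='$': occ=0, LF[8]=C('$')+0=0+0=0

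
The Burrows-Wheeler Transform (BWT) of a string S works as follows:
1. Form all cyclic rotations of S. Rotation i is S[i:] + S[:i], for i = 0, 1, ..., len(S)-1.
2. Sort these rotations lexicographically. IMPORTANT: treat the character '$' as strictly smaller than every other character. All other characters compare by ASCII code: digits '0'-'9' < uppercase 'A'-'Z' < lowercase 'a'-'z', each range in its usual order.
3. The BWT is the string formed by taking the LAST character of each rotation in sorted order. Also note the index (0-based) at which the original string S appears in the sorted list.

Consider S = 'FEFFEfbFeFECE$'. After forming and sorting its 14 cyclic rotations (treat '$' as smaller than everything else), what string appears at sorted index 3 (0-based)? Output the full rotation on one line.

Answer: ECE$FEFFEfbFeF

Derivation:
All 14 rotations (rotation i = S[i:]+S[:i]):
  rot[0] = FEFFEfbFeFECE$
  rot[1] = EFFEfbFeFECE$F
  rot[2] = FFEfbFeFECE$FE
  rot[3] = FEfbFeFECE$FEF
  rot[4] = EfbFeFECE$FEFF
  rot[5] = fbFeFECE$FEFFE
  rot[6] = bFeFECE$FEFFEf
  rot[7] = FeFECE$FEFFEfb
  rot[8] = eFECE$FEFFEfbF
  rot[9] = FECE$FEFFEfbFe
  rot[10] = ECE$FEFFEfbFeF
  rot[11] = CE$FEFFEfbFeFE
  rot[12] = E$FEFFEfbFeFEC
  rot[13] = $FEFFEfbFeFECE
Sorted (with $ < everything):
  sorted[0] = $FEFFEfbFeFECE
  sorted[1] = CE$FEFFEfbFeFE
  sorted[2] = E$FEFFEfbFeFEC
  sorted[3] = ECE$FEFFEfbFeF
  sorted[4] = EFFEfbFeFECE$F
  sorted[5] = EfbFeFECE$FEFF
  sorted[6] = FECE$FEFFEfbFe
  sorted[7] = FEFFEfbFeFECE$
  sorted[8] = FEfbFeFECE$FEF
  sorted[9] = FFEfbFeFECE$FE
  sorted[10] = FeFECE$FEFFEfb
  sorted[11] = bFeFECE$FEFFEf
  sorted[12] = eFECE$FEFFEfbF
  sorted[13] = fbFeFECE$FEFFE
sorted[3] = ECE$FEFFEfbFeF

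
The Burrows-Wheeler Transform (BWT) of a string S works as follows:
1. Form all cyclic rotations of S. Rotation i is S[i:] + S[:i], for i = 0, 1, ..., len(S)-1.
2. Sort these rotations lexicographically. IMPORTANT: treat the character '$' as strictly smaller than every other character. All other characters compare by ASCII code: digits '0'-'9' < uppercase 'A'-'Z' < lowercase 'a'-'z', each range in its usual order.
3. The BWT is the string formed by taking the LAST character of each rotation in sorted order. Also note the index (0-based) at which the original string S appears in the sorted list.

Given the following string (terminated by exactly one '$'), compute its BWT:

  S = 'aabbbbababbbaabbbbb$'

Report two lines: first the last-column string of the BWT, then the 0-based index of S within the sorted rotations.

Answer: b$bbbaabbbabbbbabbaa
1

Derivation:
All 20 rotations (rotation i = S[i:]+S[:i]):
  rot[0] = aabbbbababbbaabbbbb$
  rot[1] = abbbbababbbaabbbbb$a
  rot[2] = bbbbababbbaabbbbb$aa
  rot[3] = bbbababbbaabbbbb$aab
  rot[4] = bbababbbaabbbbb$aabb
  rot[5] = bababbbaabbbbb$aabbb
  rot[6] = ababbbaabbbbb$aabbbb
  rot[7] = babbbaabbbbb$aabbbba
  rot[8] = abbbaabbbbb$aabbbbab
  rot[9] = bbbaabbbbb$aabbbbaba
  rot[10] = bbaabbbbb$aabbbbabab
  rot[11] = baabbbbb$aabbbbababb
  rot[12] = aabbbbb$aabbbbababbb
  rot[13] = abbbbb$aabbbbababbba
  rot[14] = bbbbb$aabbbbababbbaa
  rot[15] = bbbb$aabbbbababbbaab
  rot[16] = bbb$aabbbbababbbaabb
  rot[17] = bb$aabbbbababbbaabbb
  rot[18] = b$aabbbbababbbaabbbb
  rot[19] = $aabbbbababbbaabbbbb
Sorted (with $ < everything):
  sorted[0] = $aabbbbababbbaabbbbb  (last char: 'b')
  sorted[1] = aabbbbababbbaabbbbb$  (last char: '$')
  sorted[2] = aabbbbb$aabbbbababbb  (last char: 'b')
  sorted[3] = ababbbaabbbbb$aabbbb  (last char: 'b')
  sorted[4] = abbbaabbbbb$aabbbbab  (last char: 'b')
  sorted[5] = abbbbababbbaabbbbb$a  (last char: 'a')
  sorted[6] = abbbbb$aabbbbababbba  (last char: 'a')
  sorted[7] = b$aabbbbababbbaabbbb  (last char: 'b')
  sorted[8] = baabbbbb$aabbbbababb  (last char: 'b')
  sorted[9] = bababbbaabbbbb$aabbb  (last char: 'b')
  sorted[10] = babbbaabbbbb$aabbbba  (last char: 'a')
  sorted[11] = bb$aabbbbababbbaabbb  (last char: 'b')
  sorted[12] = bbaabbbbb$aabbbbabab  (last char: 'b')
  sorted[13] = bbababbbaabbbbb$aabb  (last char: 'b')
  sorted[14] = bbb$aabbbbababbbaabb  (last char: 'b')
  sorted[15] = bbbaabbbbb$aabbbbaba  (last char: 'a')
  sorted[16] = bbbababbbaabbbbb$aab  (last char: 'b')
  sorted[17] = bbbb$aabbbbababbbaab  (last char: 'b')
  sorted[18] = bbbbababbbaabbbbb$aa  (last char: 'a')
  sorted[19] = bbbbb$aabbbbababbbaa  (last char: 'a')
Last column: b$bbbaabbbabbbbabbaa
Original string S is at sorted index 1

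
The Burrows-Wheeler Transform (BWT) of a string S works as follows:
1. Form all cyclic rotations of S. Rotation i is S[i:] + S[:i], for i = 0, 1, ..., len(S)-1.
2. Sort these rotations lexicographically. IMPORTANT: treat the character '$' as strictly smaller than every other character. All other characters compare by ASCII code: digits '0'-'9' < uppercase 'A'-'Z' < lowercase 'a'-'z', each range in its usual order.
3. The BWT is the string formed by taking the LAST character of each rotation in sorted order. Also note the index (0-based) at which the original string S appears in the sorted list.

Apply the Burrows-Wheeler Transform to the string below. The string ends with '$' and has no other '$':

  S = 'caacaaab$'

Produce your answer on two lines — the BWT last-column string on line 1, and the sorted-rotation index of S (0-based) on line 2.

Answer: bcacaaaa$
8

Derivation:
All 9 rotations (rotation i = S[i:]+S[:i]):
  rot[0] = caacaaab$
  rot[1] = aacaaab$c
  rot[2] = acaaab$ca
  rot[3] = caaab$caa
  rot[4] = aaab$caac
  rot[5] = aab$caaca
  rot[6] = ab$caacaa
  rot[7] = b$caacaaa
  rot[8] = $caacaaab
Sorted (with $ < everything):
  sorted[0] = $caacaaab  (last char: 'b')
  sorted[1] = aaab$caac  (last char: 'c')
  sorted[2] = aab$caaca  (last char: 'a')
  sorted[3] = aacaaab$c  (last char: 'c')
  sorted[4] = ab$caacaa  (last char: 'a')
  sorted[5] = acaaab$ca  (last char: 'a')
  sorted[6] = b$caacaaa  (last char: 'a')
  sorted[7] = caaab$caa  (last char: 'a')
  sorted[8] = caacaaab$  (last char: '$')
Last column: bcacaaaa$
Original string S is at sorted index 8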